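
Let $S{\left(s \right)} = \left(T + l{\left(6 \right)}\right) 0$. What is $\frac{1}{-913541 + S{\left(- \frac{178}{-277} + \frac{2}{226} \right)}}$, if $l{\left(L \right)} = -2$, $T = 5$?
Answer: $- \frac{1}{913541} \approx -1.0946 \cdot 10^{-6}$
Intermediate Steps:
$S{\left(s \right)} = 0$ ($S{\left(s \right)} = \left(5 - 2\right) 0 = 3 \cdot 0 = 0$)
$\frac{1}{-913541 + S{\left(- \frac{178}{-277} + \frac{2}{226} \right)}} = \frac{1}{-913541 + 0} = \frac{1}{-913541} = - \frac{1}{913541}$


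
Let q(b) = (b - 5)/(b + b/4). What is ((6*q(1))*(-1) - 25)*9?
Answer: -261/5 ≈ -52.200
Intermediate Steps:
q(b) = 4*(-5 + b)/(5*b) (q(b) = (-5 + b)/(b + b*(¼)) = (-5 + b)/(b + b/4) = (-5 + b)/((5*b/4)) = (-5 + b)*(4/(5*b)) = 4*(-5 + b)/(5*b))
((6*q(1))*(-1) - 25)*9 = ((6*(⅘ - 4/1))*(-1) - 25)*9 = ((6*(⅘ - 4*1))*(-1) - 25)*9 = ((6*(⅘ - 4))*(-1) - 25)*9 = ((6*(-16/5))*(-1) - 25)*9 = (-96/5*(-1) - 25)*9 = (96/5 - 25)*9 = -29/5*9 = -261/5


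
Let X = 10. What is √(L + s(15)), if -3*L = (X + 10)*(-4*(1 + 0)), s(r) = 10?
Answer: √330/3 ≈ 6.0553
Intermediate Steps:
L = 80/3 (L = -(10 + 10)*(-4*(1 + 0))/3 = -20*(-4*1)/3 = -20*(-4)/3 = -⅓*(-80) = 80/3 ≈ 26.667)
√(L + s(15)) = √(80/3 + 10) = √(110/3) = √330/3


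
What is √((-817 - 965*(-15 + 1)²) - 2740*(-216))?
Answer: √401883 ≈ 633.94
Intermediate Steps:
√((-817 - 965*(-15 + 1)²) - 2740*(-216)) = √((-817 - 965*(-14)²) + 591840) = √((-817 - 965*196) + 591840) = √((-817 - 189140) + 591840) = √(-189957 + 591840) = √401883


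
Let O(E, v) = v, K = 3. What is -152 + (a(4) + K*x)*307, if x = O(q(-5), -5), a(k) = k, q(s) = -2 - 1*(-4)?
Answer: -3529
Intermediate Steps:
q(s) = 2 (q(s) = -2 + 4 = 2)
x = -5
-152 + (a(4) + K*x)*307 = -152 + (4 + 3*(-5))*307 = -152 + (4 - 15)*307 = -152 - 11*307 = -152 - 3377 = -3529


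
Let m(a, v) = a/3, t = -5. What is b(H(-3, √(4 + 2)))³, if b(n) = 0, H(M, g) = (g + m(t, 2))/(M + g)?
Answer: 0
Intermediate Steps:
m(a, v) = a/3 (m(a, v) = a*(⅓) = a/3)
H(M, g) = (-5/3 + g)/(M + g) (H(M, g) = (g + (⅓)*(-5))/(M + g) = (g - 5/3)/(M + g) = (-5/3 + g)/(M + g))
b(H(-3, √(4 + 2)))³ = 0³ = 0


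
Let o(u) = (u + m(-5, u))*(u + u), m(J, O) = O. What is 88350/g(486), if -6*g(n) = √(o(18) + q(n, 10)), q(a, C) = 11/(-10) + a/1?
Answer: -530100*√178090/17809 ≈ -12561.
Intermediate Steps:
q(a, C) = -11/10 + a (q(a, C) = 11*(-⅒) + a*1 = -11/10 + a)
o(u) = 4*u² (o(u) = (u + u)*(u + u) = (2*u)*(2*u) = 4*u²)
g(n) = -√(12949/10 + n)/6 (g(n) = -√(4*18² + (-11/10 + n))/6 = -√(4*324 + (-11/10 + n))/6 = -√(1296 + (-11/10 + n))/6 = -√(12949/10 + n)/6)
88350/g(486) = 88350/((-√(129490 + 100*486)/60)) = 88350/((-√(129490 + 48600)/60)) = 88350/((-√178090/60)) = 88350*(-6*√178090/17809) = -530100*√178090/17809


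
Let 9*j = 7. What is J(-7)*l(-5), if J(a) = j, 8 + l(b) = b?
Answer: -91/9 ≈ -10.111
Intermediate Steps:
j = 7/9 (j = (⅑)*7 = 7/9 ≈ 0.77778)
l(b) = -8 + b
J(a) = 7/9
J(-7)*l(-5) = 7*(-8 - 5)/9 = (7/9)*(-13) = -91/9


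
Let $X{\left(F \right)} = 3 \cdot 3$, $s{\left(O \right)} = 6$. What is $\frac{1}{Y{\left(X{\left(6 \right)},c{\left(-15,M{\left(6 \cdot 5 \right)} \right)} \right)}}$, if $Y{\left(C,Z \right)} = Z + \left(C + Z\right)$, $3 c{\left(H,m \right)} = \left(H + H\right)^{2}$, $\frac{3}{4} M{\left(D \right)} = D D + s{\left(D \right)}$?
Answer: $\frac{1}{609} \approx 0.001642$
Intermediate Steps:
$X{\left(F \right)} = 9$
$M{\left(D \right)} = 8 + \frac{4 D^{2}}{3}$ ($M{\left(D \right)} = \frac{4 \left(D D + 6\right)}{3} = \frac{4 \left(D^{2} + 6\right)}{3} = \frac{4 \left(6 + D^{2}\right)}{3} = 8 + \frac{4 D^{2}}{3}$)
$c{\left(H,m \right)} = \frac{4 H^{2}}{3}$ ($c{\left(H,m \right)} = \frac{\left(H + H\right)^{2}}{3} = \frac{\left(2 H\right)^{2}}{3} = \frac{4 H^{2}}{3}$)
$Y{\left(C,Z \right)} = C + 2 Z$
$\frac{1}{Y{\left(X{\left(6 \right)},c{\left(-15,M{\left(6 \cdot 5 \right)} \right)} \right)}} = \frac{1}{9 + 2 \frac{4 \left(-15\right)^{2}}{3}} = \frac{1}{9 + 2 \cdot \frac{4}{3} \cdot 225} = \frac{1}{9 + 2 \cdot 300} = \frac{1}{9 + 600} = \frac{1}{609}$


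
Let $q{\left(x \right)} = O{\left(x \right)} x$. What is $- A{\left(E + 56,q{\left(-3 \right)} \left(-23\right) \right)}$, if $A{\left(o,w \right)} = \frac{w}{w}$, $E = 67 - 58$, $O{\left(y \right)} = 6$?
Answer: $-1$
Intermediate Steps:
$q{\left(x \right)} = 6 x$
$E = 9$ ($E = 67 - 58 = 9$)
$A{\left(o,w \right)} = 1$
$- A{\left(E + 56,q{\left(-3 \right)} \left(-23\right) \right)} = \left(-1\right) 1 = -1$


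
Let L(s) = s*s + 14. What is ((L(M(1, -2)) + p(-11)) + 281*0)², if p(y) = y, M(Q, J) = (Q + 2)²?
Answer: 7056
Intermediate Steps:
M(Q, J) = (2 + Q)²
L(s) = 14 + s² (L(s) = s² + 14 = 14 + s²)
((L(M(1, -2)) + p(-11)) + 281*0)² = (((14 + ((2 + 1)²)²) - 11) + 281*0)² = (((14 + (3²)²) - 11) + 0)² = (((14 + 9²) - 11) + 0)² = (((14 + 81) - 11) + 0)² = ((95 - 11) + 0)² = (84 + 0)² = 84² = 7056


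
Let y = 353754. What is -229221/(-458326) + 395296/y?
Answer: 131131140065/81067327902 ≈ 1.6176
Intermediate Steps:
-229221/(-458326) + 395296/y = -229221/(-458326) + 395296/353754 = -229221*(-1/458326) + 395296*(1/353754) = 229221/458326 + 197648/176877 = 131131140065/81067327902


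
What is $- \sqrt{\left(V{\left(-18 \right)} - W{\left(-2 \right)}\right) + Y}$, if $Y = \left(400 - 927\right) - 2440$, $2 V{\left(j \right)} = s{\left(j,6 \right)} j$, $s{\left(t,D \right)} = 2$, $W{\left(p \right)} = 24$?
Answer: $- i \sqrt{3009} \approx - 54.854 i$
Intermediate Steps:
$V{\left(j \right)} = j$ ($V{\left(j \right)} = \frac{2 j}{2} = j$)
$Y = -2967$ ($Y = \left(400 - 927\right) - 2440 = -527 - 2440 = -2967$)
$- \sqrt{\left(V{\left(-18 \right)} - W{\left(-2 \right)}\right) + Y} = - \sqrt{\left(-18 - 24\right) - 2967} = - \sqrt{-42 - 2967} = - \sqrt{-3009} = - i \sqrt{3009}$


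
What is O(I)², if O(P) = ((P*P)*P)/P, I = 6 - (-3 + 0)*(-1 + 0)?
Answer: 81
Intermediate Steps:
I = 3 (I = 6 - (-3)*(-1) = 6 - 1*3 = 6 - 3 = 3)
O(P) = P² (O(P) = (P²*P)/P = P³/P = P²)
O(I)² = (3²)² = 9² = 81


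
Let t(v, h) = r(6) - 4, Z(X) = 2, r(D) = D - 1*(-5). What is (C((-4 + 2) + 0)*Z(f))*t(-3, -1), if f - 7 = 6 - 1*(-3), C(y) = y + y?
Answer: -56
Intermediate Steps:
C(y) = 2*y
r(D) = 5 + D (r(D) = D + 5 = 5 + D)
f = 16 (f = 7 + (6 - 1*(-3)) = 7 + (6 + 3) = 7 + 9 = 16)
t(v, h) = 7 (t(v, h) = (5 + 6) - 4 = 11 - 4 = 7)
(C((-4 + 2) + 0)*Z(f))*t(-3, -1) = ((2*((-4 + 2) + 0))*2)*7 = ((2*(-2 + 0))*2)*7 = ((2*(-2))*2)*7 = -4*2*7 = -8*7 = -56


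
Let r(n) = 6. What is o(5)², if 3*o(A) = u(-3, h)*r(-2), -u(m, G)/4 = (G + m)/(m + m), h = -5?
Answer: 1024/9 ≈ 113.78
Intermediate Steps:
u(m, G) = -2*(G + m)/m (u(m, G) = -4*(G + m)/(m + m) = -4*(G + m)/(2*m) = -4*(G + m)*1/(2*m) = -2*(G + m)/m)
o(A) = -32/3 (o(A) = ((-2 - 2*(-5)/(-3))*6)/3 = ((-2 - 2*(-5)*(-⅓))*6)/3 = ((-2 - 10/3)*6)/3 = (-16/3*6)/3 = (⅓)*(-32) = -32/3)
o(5)² = (-32/3)² = 1024/9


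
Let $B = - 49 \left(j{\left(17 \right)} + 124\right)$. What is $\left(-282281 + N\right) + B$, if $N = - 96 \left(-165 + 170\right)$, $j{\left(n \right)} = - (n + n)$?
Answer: $-287171$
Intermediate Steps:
$j{\left(n \right)} = - 2 n$
$B = -4410$ ($B = - 49 \left(\left(-2\right) 17 + 124\right) = - 49 \left(-34 + 124\right) = \left(-49\right) 90 = -4410$)
$N = -480$ ($N = \left(-96\right) 5 = -480$)
$\left(-282281 + N\right) + B = \left(-282281 - 480\right) - 4410 = -282761 - 4410 = -287171$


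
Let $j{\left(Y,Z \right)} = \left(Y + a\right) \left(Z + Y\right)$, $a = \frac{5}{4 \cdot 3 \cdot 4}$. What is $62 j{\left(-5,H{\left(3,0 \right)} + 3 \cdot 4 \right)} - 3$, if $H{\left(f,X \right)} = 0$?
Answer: $- \frac{51067}{24} \approx -2127.8$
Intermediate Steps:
$a = \frac{5}{48}$ ($a = \frac{5}{12 \cdot 4} = \frac{5}{48} \approx 0.10417$)
$j{\left(Y,Z \right)} = \left(\frac{5}{48} + Y\right) \left(Y + Z\right)$ ($j{\left(Y,Z \right)} = \left(Y + \frac{5}{48}\right) \left(Z + Y\right) = \left(\frac{5}{48} + Y\right) \left(Y + Z\right)$)
$62 j{\left(-5,H{\left(3,0 \right)} + 3 \cdot 4 \right)} - 3 = 62 \left(\left(-5\right)^{2} + \frac{5}{48} \left(-5\right) + \frac{5 \left(0 + 3 \cdot 4\right)}{48} - 5 \left(0 + 3 \cdot 4\right)\right) - 3 = 62 \left(25 - \frac{25}{48} + \frac{5 \left(0 + 12\right)}{48} - 5 \left(0 + 12\right)\right) - 3 = 62 \left(25 - \frac{25}{48} + \frac{5}{48} \cdot 12 - 60\right) - 3 = 62 \left(25 - \frac{25}{48} + \frac{5}{4} - 60\right) - 3 = 62 \left(- \frac{1645}{48}\right) - 3 = - \frac{50995}{24} - 3 = - \frac{51067}{24}$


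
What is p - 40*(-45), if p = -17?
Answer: 1783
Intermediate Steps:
p - 40*(-45) = -17 - 40*(-45) = -17 + 1800 = 1783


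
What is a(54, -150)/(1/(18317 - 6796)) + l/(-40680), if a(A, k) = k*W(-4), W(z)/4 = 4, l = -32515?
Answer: -224963647897/8136 ≈ -2.7650e+7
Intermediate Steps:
W(z) = 16 (W(z) = 4*4 = 16)
a(A, k) = 16*k (a(A, k) = k*16 = 16*k)
a(54, -150)/(1/(18317 - 6796)) + l/(-40680) = (16*(-150))/(1/(18317 - 6796)) - 32515/(-40680) = -2400/(1/11521) - 32515*(-1/40680) = -2400/1/11521 + 6503/8136 = -2400*11521 + 6503/8136 = -27650400 + 6503/8136 = -224963647897/8136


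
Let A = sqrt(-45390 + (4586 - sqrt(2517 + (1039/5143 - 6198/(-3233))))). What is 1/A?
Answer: -I*sqrt(2)*16627319**(1/4)/(2*sqrt(sqrt(10471549331) + 20402*sqrt(16627319))) ≈ -0.0049475*I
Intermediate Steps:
A = sqrt(-40804 - 2*sqrt(174113791150773589)/16627319) (A = sqrt(-45390 + (4586 - sqrt(2517 + (1039*(1/5143) - 6198*(-1/3233))))) = sqrt(-45390 + (4586 - sqrt(2517 + (1039/5143 + 6198/3233)))) = sqrt(-45390 + (4586 - sqrt(2517 + 35235401/16627319))) = sqrt(-45390 + (4586 - sqrt(41886197324/16627319))) = sqrt(-45390 + (4586 - 2*sqrt(174113791150773589)/16627319)) = sqrt(-40804 - 2*sqrt(174113791150773589)/16627319) ≈ 202.12*I)
1/A = 1/(16627319**(3/4)*sqrt(-40804*sqrt(16627319) - 2*sqrt(10471549331))/16627319) = 16627319**(1/4)/sqrt(-40804*sqrt(16627319) - 2*sqrt(10471549331))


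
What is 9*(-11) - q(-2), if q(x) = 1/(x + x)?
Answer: -395/4 ≈ -98.750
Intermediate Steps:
q(x) = 1/(2*x)
9*(-11) - q(-2) = 9*(-11) - 1/(2*(-2)) = -99 - (-1)/(2*2) = -99 - 1*(-¼) = -99 + ¼ = -395/4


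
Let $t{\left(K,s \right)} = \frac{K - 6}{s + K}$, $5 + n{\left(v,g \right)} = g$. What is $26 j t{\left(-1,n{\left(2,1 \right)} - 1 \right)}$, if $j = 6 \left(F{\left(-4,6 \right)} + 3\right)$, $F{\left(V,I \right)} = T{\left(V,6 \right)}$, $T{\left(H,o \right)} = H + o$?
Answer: $910$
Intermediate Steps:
$n{\left(v,g \right)} = -5 + g$
$F{\left(V,I \right)} = 6 + V$ ($F{\left(V,I \right)} = V + 6 = 6 + V$)
$t{\left(K,s \right)} = \frac{-6 + K}{K + s}$
$j = 30$ ($j = 6 \left(\left(6 - 4\right) + 3\right) = 6 \left(2 + 3\right) = 6 \cdot 5 = 30$)
$26 j t{\left(-1,n{\left(2,1 \right)} - 1 \right)} = 26 \cdot 30 \frac{-6 - 1}{-1 + \left(\left(-5 + 1\right) - 1\right)} = 780 \frac{1}{-1 - 5} \left(-7\right) = 780 \frac{1}{-6} \left(-7\right) = 780 \left(\left(- \frac{1}{6}\right) \left(-7\right)\right) = 780 \cdot \frac{7}{6} = 910$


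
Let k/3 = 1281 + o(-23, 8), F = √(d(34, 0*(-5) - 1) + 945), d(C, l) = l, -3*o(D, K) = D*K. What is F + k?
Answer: 4027 + 4*√59 ≈ 4057.7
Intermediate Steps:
o(D, K) = -D*K/3
F = 4*√59 (F = √((0*(-5) - 1) + 945) = √((0 - 1) + 945) = √(-1 + 945) = √944 = 4*√59 ≈ 30.725)
k = 4027 (k = 3*(1281 - ⅓*(-23)*8) = 3*(1281 + 184/3) = 3*(4027/3) = 4027)
F + k = 4*√59 + 4027 = 4027 + 4*√59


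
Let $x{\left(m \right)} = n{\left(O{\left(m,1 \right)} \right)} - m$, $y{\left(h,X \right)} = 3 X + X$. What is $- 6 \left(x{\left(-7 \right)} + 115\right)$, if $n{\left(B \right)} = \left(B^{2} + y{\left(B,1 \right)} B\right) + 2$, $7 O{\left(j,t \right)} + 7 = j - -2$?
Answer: $- \frac{35304}{49} \approx -720.49$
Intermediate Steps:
$O{\left(j,t \right)} = - \frac{5}{7} + \frac{j}{7}$ ($O{\left(j,t \right)} = -1 + \frac{j - -2}{7} = -1 + \frac{j + 2}{7} = -1 + \frac{2 + j}{7} = -1 + \left(\frac{2}{7} + \frac{j}{7}\right) = - \frac{5}{7} + \frac{j}{7}$)
$y{\left(h,X \right)} = 4 X$
$n{\left(B \right)} = 2 + B^{2} + 4 B$ ($n{\left(B \right)} = \left(B^{2} + 4 \cdot 1 B\right) + 2 = \left(B^{2} + 4 B\right) + 2 = 2 + B^{2} + 4 B$)
$x{\left(m \right)} = - \frac{6}{7} + \left(- \frac{5}{7} + \frac{m}{7}\right)^{2} - \frac{3 m}{7}$ ($x{\left(m \right)} = \left(2 + \left(- \frac{5}{7} + \frac{m}{7}\right)^{2} + 4 \left(- \frac{5}{7} + \frac{m}{7}\right)\right) - m = \left(2 + \left(- \frac{5}{7} + \frac{m}{7}\right)^{2} + \left(- \frac{20}{7} + \frac{4 m}{7}\right)\right) - m = \left(- \frac{6}{7} + \left(- \frac{5}{7} + \frac{m}{7}\right)^{2} + \frac{4 m}{7}\right) - m = - \frac{6}{7} + \left(- \frac{5}{7} + \frac{m}{7}\right)^{2} - \frac{3 m}{7}$)
$- 6 \left(x{\left(-7 \right)} + 115\right) = - 6 \left(\left(- \frac{17}{49} - - \frac{31}{7} + \frac{\left(-7\right)^{2}}{49}\right) + 115\right) = - 6 \left(\left(- \frac{17}{49} + \frac{31}{7} + \frac{1}{49} \cdot 49\right) + 115\right) = - 6 \left(\left(- \frac{17}{49} + \frac{31}{7} + 1\right) + 115\right) = - 6 \left(\frac{249}{49} + 115\right) = \left(-6\right) \frac{5884}{49} = - \frac{35304}{49}$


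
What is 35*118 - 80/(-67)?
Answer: 276790/67 ≈ 4131.2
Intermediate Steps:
35*118 - 80/(-67) = 4130 - 80*(-1/67) = 4130 + 80/67 = 276790/67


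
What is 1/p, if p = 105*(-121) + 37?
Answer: -1/12668 ≈ -7.8939e-5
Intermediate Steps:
p = -12668 (p = -12705 + 37 = -12668)
1/p = 1/(-12668) = -1/12668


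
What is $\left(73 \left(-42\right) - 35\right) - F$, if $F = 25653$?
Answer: $-28754$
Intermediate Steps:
$\left(73 \left(-42\right) - 35\right) - F = \left(73 \left(-42\right) - 35\right) - 25653 = \left(-3066 - 35\right) - 25653 = -3101 - 25653 = -28754$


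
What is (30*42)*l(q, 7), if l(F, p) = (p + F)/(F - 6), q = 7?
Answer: 17640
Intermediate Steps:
l(F, p) = (F + p)/(-6 + F)
(30*42)*l(q, 7) = (30*42)*((7 + 7)/(-6 + 7)) = 1260*(14/1) = 1260*(1*14) = 1260*14 = 17640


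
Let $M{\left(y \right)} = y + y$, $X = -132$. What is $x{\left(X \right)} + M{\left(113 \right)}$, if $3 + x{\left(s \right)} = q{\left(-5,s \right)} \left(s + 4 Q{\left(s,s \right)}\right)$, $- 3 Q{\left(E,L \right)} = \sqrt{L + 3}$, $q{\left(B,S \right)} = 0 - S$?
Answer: $-17201 - 176 i \sqrt{129} \approx -17201.0 - 1999.0 i$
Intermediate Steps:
$q{\left(B,S \right)} = - S$
$M{\left(y \right)} = 2 y$
$Q{\left(E,L \right)} = - \frac{\sqrt{3 + L}}{3}$ ($Q{\left(E,L \right)} = - \frac{\sqrt{L + 3}}{3} = - \frac{\sqrt{3 + L}}{3}$)
$x{\left(s \right)} = -3 - s \left(s - \frac{4 \sqrt{3 + s}}{3}\right)$ ($x{\left(s \right)} = -3 + - s \left(s + 4 \left(- \frac{\sqrt{3 + s}}{3}\right)\right) = -3 + - s \left(s - \frac{4 \sqrt{3 + s}}{3}\right) = -3 - s \left(s - \frac{4 \sqrt{3 + s}}{3}\right)$)
$x{\left(X \right)} + M{\left(113 \right)} = \left(-3 - \left(-132\right)^{2} + \frac{4}{3} \left(-132\right) \sqrt{3 - 132}\right) + 2 \cdot 113 = \left(-3 - 17424 + \frac{4}{3} \left(-132\right) \sqrt{-129}\right) + 226 = \left(-3 - 17424 + \frac{4}{3} \left(-132\right) i \sqrt{129}\right) + 226 = \left(-3 - 17424 - 176 i \sqrt{129}\right) + 226 = \left(-17427 - 176 i \sqrt{129}\right) + 226 = -17201 - 176 i \sqrt{129}$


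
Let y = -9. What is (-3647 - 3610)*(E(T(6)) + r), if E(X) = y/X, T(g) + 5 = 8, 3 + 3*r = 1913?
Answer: -4598519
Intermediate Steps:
r = 1910/3 (r = -1 + (⅓)*1913 = -1 + 1913/3 = 1910/3 ≈ 636.67)
T(g) = 3 (T(g) = -5 + 8 = 3)
E(X) = -9/X
(-3647 - 3610)*(E(T(6)) + r) = (-3647 - 3610)*(-9/3 + 1910/3) = -7257*(-9*⅓ + 1910/3) = -7257*(-3 + 1910/3) = -7257*1901/3 = -4598519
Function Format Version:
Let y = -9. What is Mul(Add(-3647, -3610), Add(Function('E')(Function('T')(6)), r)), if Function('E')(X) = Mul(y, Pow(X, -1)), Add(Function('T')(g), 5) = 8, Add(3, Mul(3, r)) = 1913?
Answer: -4598519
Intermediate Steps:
r = Rational(1910, 3) (r = Add(-1, Mul(Rational(1, 3), 1913)) = Add(-1, Rational(1913, 3)) = Rational(1910, 3) ≈ 636.67)
Function('T')(g) = 3 (Function('T')(g) = Add(-5, 8) = 3)
Function('E')(X) = Mul(-9, Pow(X, -1))
Mul(Add(-3647, -3610), Add(Function('E')(Function('T')(6)), r)) = Mul(Add(-3647, -3610), Add(Mul(-9, Pow(3, -1)), Rational(1910, 3))) = Mul(-7257, Add(Mul(-9, Rational(1, 3)), Rational(1910, 3))) = Mul(-7257, Add(-3, Rational(1910, 3))) = Mul(-7257, Rational(1901, 3)) = -4598519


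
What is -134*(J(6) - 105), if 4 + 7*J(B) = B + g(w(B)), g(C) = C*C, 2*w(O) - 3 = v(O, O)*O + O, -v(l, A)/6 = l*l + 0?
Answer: -110780279/14 ≈ -7.9129e+6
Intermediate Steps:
v(l, A) = -6*l² (v(l, A) = -6*(l*l + 0) = -6*(l² + 0) = -6*l²)
w(O) = 3/2 + O/2 - 3*O³ (w(O) = 3/2 + ((-6*O²)*O + O)/2 = 3/2 + (-6*O³ + O)/2 = 3/2 + (O - 6*O³)/2 = 3/2 + (O/2 - 3*O³) = 3/2 + O/2 - 3*O³)
g(C) = C²
J(B) = -4/7 + B/7 + (3/2 + B/2 - 3*B³)²/7 (J(B) = -4/7 + (B + (3/2 + B/2 - 3*B³)²)/7 = -4/7 + (B/7 + (3/2 + B/2 - 3*B³)²/7) = -4/7 + B/7 + (3/2 + B/2 - 3*B³)²/7)
-134*(J(6) - 105) = -134*((-4/7 + (⅐)*6 + (3 + 6 - 6*6³)²/28) - 105) = -134*((-4/7 + 6/7 + (3 + 6 - 6*216)²/28) - 105) = -134*((-4/7 + 6/7 + (3 + 6 - 1296)²/28) - 105) = -134*((-4/7 + 6/7 + (1/28)*(-1287)²) - 105) = -134*((-4/7 + 6/7 + (1/28)*1656369) - 105) = -134*((-4/7 + 6/7 + 1656369/28) - 105) = -134*(1656377/28 - 105) = -134*1653437/28 = -110780279/14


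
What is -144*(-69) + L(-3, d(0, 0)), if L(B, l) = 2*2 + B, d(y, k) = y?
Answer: 9937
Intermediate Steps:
L(B, l) = 4 + B
-144*(-69) + L(-3, d(0, 0)) = -144*(-69) + (4 - 3) = 9936 + 1 = 9937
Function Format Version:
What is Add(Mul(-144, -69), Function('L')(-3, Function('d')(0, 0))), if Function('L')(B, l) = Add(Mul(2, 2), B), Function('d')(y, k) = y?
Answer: 9937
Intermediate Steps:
Function('L')(B, l) = Add(4, B)
Add(Mul(-144, -69), Function('L')(-3, Function('d')(0, 0))) = Add(Mul(-144, -69), Add(4, -3)) = Add(9936, 1) = 9937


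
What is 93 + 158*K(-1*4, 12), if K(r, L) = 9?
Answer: 1515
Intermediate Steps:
93 + 158*K(-1*4, 12) = 93 + 158*9 = 93 + 1422 = 1515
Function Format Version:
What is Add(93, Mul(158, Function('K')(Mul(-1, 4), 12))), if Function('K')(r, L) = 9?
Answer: 1515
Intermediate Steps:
Add(93, Mul(158, Function('K')(Mul(-1, 4), 12))) = Add(93, Mul(158, 9)) = Add(93, 1422) = 1515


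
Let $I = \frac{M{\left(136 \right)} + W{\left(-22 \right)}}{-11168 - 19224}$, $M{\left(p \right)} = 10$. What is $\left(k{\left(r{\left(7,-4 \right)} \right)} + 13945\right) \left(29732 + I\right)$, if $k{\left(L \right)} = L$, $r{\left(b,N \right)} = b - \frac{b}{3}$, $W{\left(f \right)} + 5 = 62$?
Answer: $\frac{12605126329191}{30392} \approx 4.1475 \cdot 10^{8}$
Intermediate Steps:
$W{\left(f \right)} = 57$ ($W{\left(f \right)} = -5 + 62 = 57$)
$I = - \frac{67}{30392}$ ($I = \frac{10 + 57}{-11168 - 19224} = \frac{67}{-30392} = 67 \left(- \frac{1}{30392}\right) = - \frac{67}{30392} \approx -0.0022045$)
$r{\left(b,N \right)} = \frac{2 b}{3}$ ($r{\left(b,N \right)} = b - b \frac{1}{3} = b - \frac{b}{3} = \frac{2 b}{3}$)
$\left(k{\left(r{\left(7,-4 \right)} \right)} + 13945\right) \left(29732 + I\right) = \left(\frac{2}{3} \cdot 7 + 13945\right) \left(29732 - \frac{67}{30392}\right) = \left(\frac{14}{3} + 13945\right) \frac{903614877}{30392} = \frac{41849}{3} \cdot \frac{903614877}{30392} = \frac{12605126329191}{30392}$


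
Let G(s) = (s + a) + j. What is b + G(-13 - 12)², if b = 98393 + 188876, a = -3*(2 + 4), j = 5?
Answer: 288713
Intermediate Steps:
a = -18 (a = -3*6 = -18)
G(s) = -13 + s (G(s) = (s - 18) + 5 = (-18 + s) + 5 = -13 + s)
b = 287269
b + G(-13 - 12)² = 287269 + (-13 + (-13 - 12))² = 287269 + (-13 - 25)² = 287269 + (-38)² = 287269 + 1444 = 288713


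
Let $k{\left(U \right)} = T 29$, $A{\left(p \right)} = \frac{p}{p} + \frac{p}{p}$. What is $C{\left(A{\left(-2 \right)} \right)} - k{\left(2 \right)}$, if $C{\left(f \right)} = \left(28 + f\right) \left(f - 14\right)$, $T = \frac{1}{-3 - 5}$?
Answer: $- \frac{2851}{8} \approx -356.38$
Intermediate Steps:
$A{\left(p \right)} = 2$ ($A{\left(p \right)} = 1 + 1 = 2$)
$T = - \frac{1}{8}$ ($T = \frac{1}{-8} = - \frac{1}{8} \approx -0.125$)
$k{\left(U \right)} = - \frac{29}{8}$ ($k{\left(U \right)} = \left(- \frac{1}{8}\right) 29 = - \frac{29}{8}$)
$C{\left(f \right)} = \left(-14 + f\right) \left(28 + f\right)$ ($C{\left(f \right)} = \left(28 + f\right) \left(-14 + f\right) = \left(-14 + f\right) \left(28 + f\right)$)
$C{\left(A{\left(-2 \right)} \right)} - k{\left(2 \right)} = \left(-392 + 2^{2} + 14 \cdot 2\right) - - \frac{29}{8} = \left(-392 + 4 + 28\right) + \frac{29}{8} = -360 + \frac{29}{8} = - \frac{2851}{8}$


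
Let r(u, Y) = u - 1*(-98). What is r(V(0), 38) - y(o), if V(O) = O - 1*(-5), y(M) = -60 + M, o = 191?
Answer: -28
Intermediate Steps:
V(O) = 5 + O (V(O) = O + 5 = 5 + O)
r(u, Y) = 98 + u (r(u, Y) = u + 98 = 98 + u)
r(V(0), 38) - y(o) = (98 + (5 + 0)) - (-60 + 191) = (98 + 5) - 1*131 = 103 - 131 = -28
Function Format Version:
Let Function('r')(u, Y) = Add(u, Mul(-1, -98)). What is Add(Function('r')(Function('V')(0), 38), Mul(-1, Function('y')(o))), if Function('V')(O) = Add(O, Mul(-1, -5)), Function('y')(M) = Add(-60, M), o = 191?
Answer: -28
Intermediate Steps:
Function('V')(O) = Add(5, O) (Function('V')(O) = Add(O, 5) = Add(5, O))
Function('r')(u, Y) = Add(98, u) (Function('r')(u, Y) = Add(u, 98) = Add(98, u))
Add(Function('r')(Function('V')(0), 38), Mul(-1, Function('y')(o))) = Add(Add(98, Add(5, 0)), Mul(-1, Add(-60, 191))) = Add(Add(98, 5), Mul(-1, 131)) = Add(103, -131) = -28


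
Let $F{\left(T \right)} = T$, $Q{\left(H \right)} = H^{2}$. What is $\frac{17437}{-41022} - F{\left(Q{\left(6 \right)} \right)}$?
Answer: $- \frac{28193}{774} \approx -36.425$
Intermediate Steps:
$\frac{17437}{-41022} - F{\left(Q{\left(6 \right)} \right)} = \frac{17437}{-41022} - 6^{2} = 17437 \left(- \frac{1}{41022}\right) - 36 = - \frac{329}{774} - 36 = - \frac{28193}{774}$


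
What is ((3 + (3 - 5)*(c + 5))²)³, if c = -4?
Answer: 1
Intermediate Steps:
((3 + (3 - 5)*(c + 5))²)³ = ((3 + (3 - 5)*(-4 + 5))²)³ = ((3 - 2*1)²)³ = ((3 - 2)²)³ = (1²)³ = 1³ = 1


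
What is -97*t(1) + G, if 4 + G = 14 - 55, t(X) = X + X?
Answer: -239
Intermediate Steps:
t(X) = 2*X
G = -45 (G = -4 + (14 - 55) = -4 - 41 = -45)
-97*t(1) + G = -194 - 45 = -239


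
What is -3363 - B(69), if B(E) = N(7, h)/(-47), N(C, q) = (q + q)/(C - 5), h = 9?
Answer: -158052/47 ≈ -3362.8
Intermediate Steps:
N(C, q) = 2*q/(-5 + C) (N(C, q) = (2*q)/(-5 + C) = 2*q/(-5 + C))
B(E) = -9/47 (B(E) = (2*9/(-5 + 7))/(-47) = (2*9/2)*(-1/47) = (2*9*(1/2))*(-1/47) = 9*(-1/47) = -9/47)
-3363 - B(69) = -3363 - 1*(-9/47) = -3363 + 9/47 = -158052/47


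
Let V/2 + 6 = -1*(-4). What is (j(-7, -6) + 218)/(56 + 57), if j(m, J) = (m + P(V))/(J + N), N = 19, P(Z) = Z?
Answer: 2823/1469 ≈ 1.9217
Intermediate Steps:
V = -4 (V = -12 + 2*(-1*(-4)) = -12 + 2*4 = -12 + 8 = -4)
j(m, J) = (-4 + m)/(19 + J) (j(m, J) = (m - 4)/(J + 19) = (-4 + m)/(19 + J))
(j(-7, -6) + 218)/(56 + 57) = ((-4 - 7)/(19 - 6) + 218)/(56 + 57) = (-11/13 + 218)/113 = ((1/13)*(-11) + 218)*(1/113) = (-11/13 + 218)*(1/113) = (2823/13)*(1/113) = 2823/1469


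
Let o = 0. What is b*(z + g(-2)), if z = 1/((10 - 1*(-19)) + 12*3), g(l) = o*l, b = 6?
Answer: 6/65 ≈ 0.092308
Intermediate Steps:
g(l) = 0 (g(l) = 0*l = 0)
z = 1/65 (z = 1/((10 + 19) + 36) = 1/(29 + 36) = 1/65 ≈ 0.015385)
b*(z + g(-2)) = 6*(1/65 + 0) = 6*(1/65) = 6/65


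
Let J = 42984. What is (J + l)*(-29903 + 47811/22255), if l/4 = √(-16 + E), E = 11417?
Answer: -28603421426736/22255 - 2661773816*√11401/22255 ≈ -1.2980e+9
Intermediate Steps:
l = 4*√11401 (l = 4*√(-16 + 11417) = 4*√11401 ≈ 427.10)
(J + l)*(-29903 + 47811/22255) = (42984 + 4*√11401)*(-29903 + 47811/22255) = (42984 + 4*√11401)*(-665443454/22255) = -28603421426736/22255 - 2661773816*√11401/22255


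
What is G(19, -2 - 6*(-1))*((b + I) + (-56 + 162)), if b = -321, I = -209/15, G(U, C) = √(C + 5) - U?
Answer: 54944/15 ≈ 3662.9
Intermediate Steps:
G(U, C) = √(5 + C) - U
I = -209/15 (I = -209*1/15 = -209/15 ≈ -13.933)
G(19, -2 - 6*(-1))*((b + I) + (-56 + 162)) = (√(5 + (-2 - 6*(-1))) - 1*19)*((-321 - 209/15) + (-56 + 162)) = (√(5 + (-2 - 1*(-6))) - 19)*(-5024/15 + 106) = (√(5 + (-2 + 6)) - 19)*(-3434/15) = (√(5 + 4) - 19)*(-3434/15) = (√9 - 19)*(-3434/15) = (3 - 19)*(-3434/15) = -16*(-3434/15) = 54944/15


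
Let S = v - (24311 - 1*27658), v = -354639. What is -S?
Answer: 351292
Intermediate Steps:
S = -351292 (S = -354639 - (24311 - 1*27658) = -354639 - (24311 - 27658) = -354639 - 1*(-3347) = -354639 + 3347 = -351292)
-S = -1*(-351292) = 351292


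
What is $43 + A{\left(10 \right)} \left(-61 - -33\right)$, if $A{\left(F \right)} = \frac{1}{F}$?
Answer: $\frac{201}{5} \approx 40.2$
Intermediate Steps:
$43 + A{\left(10 \right)} \left(-61 - -33\right) = 43 + \frac{-61 - -33}{10} = 43 + \frac{-61 + 33}{10} = 43 + \frac{1}{10} \left(-28\right) = 43 - \frac{14}{5} = \frac{201}{5}$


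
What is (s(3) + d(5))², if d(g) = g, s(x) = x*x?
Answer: 196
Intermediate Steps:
s(x) = x²
(s(3) + d(5))² = (3² + 5)² = (9 + 5)² = 14² = 196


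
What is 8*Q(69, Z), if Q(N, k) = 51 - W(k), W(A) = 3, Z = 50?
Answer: 384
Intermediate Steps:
Q(N, k) = 48 (Q(N, k) = 51 - 1*3 = 51 - 3 = 48)
8*Q(69, Z) = 8*48 = 384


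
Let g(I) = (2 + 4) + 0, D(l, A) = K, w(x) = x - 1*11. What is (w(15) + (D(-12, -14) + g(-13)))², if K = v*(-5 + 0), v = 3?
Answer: 25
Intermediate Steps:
w(x) = -11 + x (w(x) = x - 11 = -11 + x)
K = -15 (K = 3*(-5 + 0) = 3*(-5) = -15)
D(l, A) = -15
g(I) = 6 (g(I) = 6 + 0 = 6)
(w(15) + (D(-12, -14) + g(-13)))² = ((-11 + 15) + (-15 + 6))² = (4 - 9)² = (-5)² = 25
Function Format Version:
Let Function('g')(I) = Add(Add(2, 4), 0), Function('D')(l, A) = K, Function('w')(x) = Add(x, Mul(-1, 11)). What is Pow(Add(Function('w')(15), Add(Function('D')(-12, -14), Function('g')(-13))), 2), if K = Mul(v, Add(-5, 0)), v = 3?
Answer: 25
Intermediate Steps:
Function('w')(x) = Add(-11, x) (Function('w')(x) = Add(x, -11) = Add(-11, x))
K = -15 (K = Mul(3, Add(-5, 0)) = Mul(3, -5) = -15)
Function('D')(l, A) = -15
Function('g')(I) = 6 (Function('g')(I) = Add(6, 0) = 6)
Pow(Add(Function('w')(15), Add(Function('D')(-12, -14), Function('g')(-13))), 2) = Pow(Add(Add(-11, 15), Add(-15, 6)), 2) = Pow(Add(4, -9), 2) = Pow(-5, 2) = 25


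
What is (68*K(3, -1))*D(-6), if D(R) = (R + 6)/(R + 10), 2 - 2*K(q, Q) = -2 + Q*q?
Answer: 0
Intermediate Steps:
K(q, Q) = 2 - Q*q/2 (K(q, Q) = 1 - (-2 + Q*q)/2 = 1 + (1 - Q*q/2) = 2 - Q*q/2)
D(R) = (6 + R)/(10 + R)
(68*K(3, -1))*D(-6) = (68*(2 - 1/2*(-1)*3))*((6 - 6)/(10 - 6)) = (68*(2 + 3/2))*(0/4) = (68*(7/2))*((1/4)*0) = 238*0 = 0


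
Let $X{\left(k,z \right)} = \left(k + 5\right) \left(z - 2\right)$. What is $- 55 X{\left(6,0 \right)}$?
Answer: $1210$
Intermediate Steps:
$X{\left(k,z \right)} = \left(-2 + z\right) \left(5 + k\right)$ ($X{\left(k,z \right)} = \left(5 + k\right) \left(-2 + z\right) = \left(-2 + z\right) \left(5 + k\right)$)
$- 55 X{\left(6,0 \right)} = - 55 \left(-10 - 12 + 5 \cdot 0 + 6 \cdot 0\right) = - 55 \left(-10 - 12 + 0 + 0\right) = \left(-55\right) \left(-22\right) = 1210$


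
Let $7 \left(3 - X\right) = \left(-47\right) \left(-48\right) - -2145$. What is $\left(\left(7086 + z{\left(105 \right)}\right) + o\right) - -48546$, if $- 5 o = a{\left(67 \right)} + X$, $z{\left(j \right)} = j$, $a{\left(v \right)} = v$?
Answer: $\frac{1954706}{35} \approx 55849.0$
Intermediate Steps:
$X = - \frac{4380}{7}$ ($X = 3 - \frac{\left(-47\right) \left(-48\right) - -2145}{7} = 3 - \frac{2256 + 2145}{7} = 3 - \frac{4401}{7} = - \frac{4380}{7} \approx -625.71$)
$o = \frac{3911}{35}$ ($o = - \frac{67 - \frac{4380}{7}}{5} = \left(- \frac{1}{5}\right) \left(- \frac{3911}{7}\right) = \frac{3911}{35} \approx 111.74$)
$\left(\left(7086 + z{\left(105 \right)}\right) + o\right) - -48546 = \left(\left(7086 + 105\right) + \frac{3911}{35}\right) - -48546 = \left(7191 + \frac{3911}{35}\right) + 48546 = \frac{255596}{35} + 48546 = \frac{1954706}{35}$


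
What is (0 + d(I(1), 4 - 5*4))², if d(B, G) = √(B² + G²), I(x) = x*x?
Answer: 257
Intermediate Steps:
I(x) = x²
(0 + d(I(1), 4 - 5*4))² = (0 + √((1²)² + (4 - 5*4)²))² = (0 + √(1² + (4 - 20)²))² = (0 + √(1 + (-16)²))² = (0 + √(1 + 256))² = (0 + √257)² = (√257)² = 257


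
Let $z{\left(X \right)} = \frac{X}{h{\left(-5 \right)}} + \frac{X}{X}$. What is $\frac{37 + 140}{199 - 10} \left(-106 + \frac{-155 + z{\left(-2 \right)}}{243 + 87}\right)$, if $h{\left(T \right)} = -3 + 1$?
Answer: $- \frac{98707}{990} \approx -99.704$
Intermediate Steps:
$h{\left(T \right)} = -2$
$z{\left(X \right)} = 1 - \frac{X}{2}$ ($z{\left(X \right)} = \frac{X}{-2} + \frac{X}{X} = X \left(- \frac{1}{2}\right) + 1 = - \frac{X}{2} + 1 = 1 - \frac{X}{2}$)
$\frac{37 + 140}{199 - 10} \left(-106 + \frac{-155 + z{\left(-2 \right)}}{243 + 87}\right) = \frac{37 + 140}{199 - 10} \left(-106 + \frac{-155 + \left(1 - -1\right)}{243 + 87}\right) = \frac{177}{189} \left(-106 + \frac{-155 + \left(1 + 1\right)}{330}\right) = 177 \cdot \frac{1}{189} \left(-106 + \left(-155 + 2\right) \frac{1}{330}\right) = \frac{59 \left(-106 - \frac{51}{110}\right)}{63} = \frac{59}{63} \left(- \frac{11711}{110}\right) = - \frac{98707}{990}$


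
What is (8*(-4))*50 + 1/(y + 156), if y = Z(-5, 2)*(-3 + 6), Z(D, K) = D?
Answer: -225599/141 ≈ -1600.0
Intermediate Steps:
y = -15 (y = -5*(-3 + 6) = -5*3 = -15)
(8*(-4))*50 + 1/(y + 156) = (8*(-4))*50 + 1/(-15 + 156) = -32*50 + 1/141 = -1600 + 1/141 = -225599/141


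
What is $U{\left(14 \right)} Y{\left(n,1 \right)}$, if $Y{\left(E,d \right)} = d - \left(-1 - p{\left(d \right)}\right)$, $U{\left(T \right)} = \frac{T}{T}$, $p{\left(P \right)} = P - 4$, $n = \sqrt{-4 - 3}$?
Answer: $-1$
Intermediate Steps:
$n = i \sqrt{7}$ ($n = \sqrt{-7} = i \sqrt{7} \approx 2.6458 i$)
$p{\left(P \right)} = -4 + P$ ($p{\left(P \right)} = P - 4 = -4 + P$)
$U{\left(T \right)} = 1$
$Y{\left(E,d \right)} = -3 + 2 d$ ($Y{\left(E,d \right)} = d - \left(-1 - \left(-4 + d\right)\right) = d - \left(3 - d\right) = d + \left(-3 + d\right) = -3 + 2 d$)
$U{\left(14 \right)} Y{\left(n,1 \right)} = 1 \left(-3 + 2 \cdot 1\right) = 1 \left(-3 + 2\right) = 1 \left(-1\right) = -1$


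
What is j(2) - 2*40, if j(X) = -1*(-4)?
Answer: -76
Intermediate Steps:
j(X) = 4
j(2) - 2*40 = 4 - 2*40 = 4 - 80 = -76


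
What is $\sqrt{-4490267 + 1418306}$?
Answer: $3 i \sqrt{341329} \approx 1752.7 i$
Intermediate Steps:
$\sqrt{-4490267 + 1418306} = \sqrt{-3071961} = 3 i \sqrt{341329}$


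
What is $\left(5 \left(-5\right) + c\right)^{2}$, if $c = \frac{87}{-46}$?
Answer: $\frac{1530169}{2116} \approx 723.14$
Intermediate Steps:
$c = - \frac{87}{46}$ ($c = 87 \left(- \frac{1}{46}\right) = - \frac{87}{46} \approx -1.8913$)
$\left(5 \left(-5\right) + c\right)^{2} = \left(5 \left(-5\right) - \frac{87}{46}\right)^{2} = \left(-25 - \frac{87}{46}\right)^{2} = \left(- \frac{1237}{46}\right)^{2} = \frac{1530169}{2116}$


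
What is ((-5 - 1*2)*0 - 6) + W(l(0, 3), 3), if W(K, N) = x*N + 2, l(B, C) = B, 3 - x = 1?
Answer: 2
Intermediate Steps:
x = 2 (x = 3 - 1*1 = 3 - 1 = 2)
W(K, N) = 2 + 2*N (W(K, N) = 2*N + 2 = 2 + 2*N)
((-5 - 1*2)*0 - 6) + W(l(0, 3), 3) = ((-5 - 1*2)*0 - 6) + (2 + 2*3) = ((-5 - 2)*0 - 6) + (2 + 6) = (-7*0 - 6) + 8 = (0 - 6) + 8 = -6 + 8 = 2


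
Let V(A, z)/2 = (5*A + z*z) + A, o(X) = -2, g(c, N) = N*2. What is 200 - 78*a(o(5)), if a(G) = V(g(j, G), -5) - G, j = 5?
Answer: -112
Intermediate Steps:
g(c, N) = 2*N
V(A, z) = 2*z² + 12*A (V(A, z) = 2*((5*A + z*z) + A) = 2*((5*A + z²) + A) = 2*((z² + 5*A) + A) = 2*(z² + 6*A) = 2*z² + 12*A)
a(G) = 50 + 23*G (a(G) = (2*(-5)² + 12*(2*G)) - G = (2*25 + 24*G) - G = (50 + 24*G) - G = 50 + 23*G)
200 - 78*a(o(5)) = 200 - 78*(50 + 23*(-2)) = 200 - 78*(50 - 46) = 200 - 78*4 = 200 - 312 = -112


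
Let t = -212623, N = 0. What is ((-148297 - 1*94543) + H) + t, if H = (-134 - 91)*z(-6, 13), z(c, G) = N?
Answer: -455463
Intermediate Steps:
z(c, G) = 0
H = 0 (H = (-134 - 91)*0 = -225*0 = 0)
((-148297 - 1*94543) + H) + t = ((-148297 - 1*94543) + 0) - 212623 = ((-148297 - 94543) + 0) - 212623 = (-242840 + 0) - 212623 = -242840 - 212623 = -455463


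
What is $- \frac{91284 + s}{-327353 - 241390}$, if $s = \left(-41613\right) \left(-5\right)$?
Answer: $\frac{99783}{189581} \approx 0.52633$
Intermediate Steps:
$s = 208065$
$- \frac{91284 + s}{-327353 - 241390} = - \frac{91284 + 208065}{-327353 - 241390} = - \frac{299349}{-568743} = - \frac{299349 \left(-1\right)}{568743} = \left(-1\right) \left(- \frac{99783}{189581}\right) = \frac{99783}{189581}$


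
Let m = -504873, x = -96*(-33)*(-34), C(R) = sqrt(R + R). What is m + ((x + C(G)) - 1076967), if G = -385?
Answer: -1689552 + I*sqrt(770) ≈ -1.6896e+6 + 27.749*I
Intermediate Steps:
C(R) = sqrt(2)*sqrt(R) (C(R) = sqrt(2*R) = sqrt(2)*sqrt(R))
x = -107712 (x = 3168*(-34) = -107712)
m + ((x + C(G)) - 1076967) = -504873 + ((-107712 + sqrt(2)*sqrt(-385)) - 1076967) = -504873 + ((-107712 + sqrt(2)*(I*sqrt(385))) - 1076967) = -504873 + ((-107712 + I*sqrt(770)) - 1076967) = -504873 + (-1184679 + I*sqrt(770)) = -1689552 + I*sqrt(770)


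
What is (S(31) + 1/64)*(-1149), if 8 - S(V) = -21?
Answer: -2133693/64 ≈ -33339.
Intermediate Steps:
S(V) = 29 (S(V) = 8 - 1*(-21) = 8 + 21 = 29)
(S(31) + 1/64)*(-1149) = (29 + 1/64)*(-1149) = (1857/64)*(-1149) = -2133693/64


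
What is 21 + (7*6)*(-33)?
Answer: -1365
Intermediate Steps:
21 + (7*6)*(-33) = 21 + 42*(-33) = 21 - 1386 = -1365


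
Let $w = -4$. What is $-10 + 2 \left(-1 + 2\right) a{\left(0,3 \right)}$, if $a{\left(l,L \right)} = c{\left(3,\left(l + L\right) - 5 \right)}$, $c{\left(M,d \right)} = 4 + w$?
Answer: $-10$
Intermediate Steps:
$c{\left(M,d \right)} = 0$ ($c{\left(M,d \right)} = 4 - 4 = 0$)
$a{\left(l,L \right)} = 0$
$-10 + 2 \left(-1 + 2\right) a{\left(0,3 \right)} = -10 + 2 \left(-1 + 2\right) 0 = -10 + 2 \cdot 1 \cdot 0 = -10 + 2 \cdot 0 = -10 + 0 = -10$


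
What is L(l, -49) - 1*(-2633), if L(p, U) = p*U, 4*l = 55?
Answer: 7837/4 ≈ 1959.3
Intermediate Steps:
l = 55/4 (l = (¼)*55 = 55/4 ≈ 13.750)
L(p, U) = U*p
L(l, -49) - 1*(-2633) = -49*55/4 - 1*(-2633) = -2695/4 + 2633 = 7837/4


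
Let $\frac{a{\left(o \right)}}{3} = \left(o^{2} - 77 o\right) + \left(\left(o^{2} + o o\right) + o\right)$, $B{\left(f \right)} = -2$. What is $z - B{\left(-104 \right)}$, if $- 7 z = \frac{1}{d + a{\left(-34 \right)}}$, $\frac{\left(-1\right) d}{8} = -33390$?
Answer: $\frac{3993863}{1996932} \approx 2.0$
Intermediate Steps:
$d = 267120$ ($d = \left(-8\right) \left(-33390\right) = 267120$)
$a{\left(o \right)} = - 228 o + 9 o^{2}$ ($a{\left(o \right)} = 3 \left(\left(o^{2} - 77 o\right) + \left(\left(o^{2} + o o\right) + o\right)\right) = 3 \left(\left(o^{2} - 77 o\right) + \left(\left(o^{2} + o^{2}\right) + o\right)\right) = 3 \left(\left(o^{2} - 77 o\right) + \left(2 o^{2} + o\right)\right) = 3 \left(\left(o^{2} - 77 o\right) + \left(o + 2 o^{2}\right)\right) = 3 \left(- 76 o + 3 o^{2}\right) = - 228 o + 9 o^{2}$)
$z = - \frac{1}{1996932}$ ($z = - \frac{1}{7 \left(267120 + 3 \left(-34\right) \left(-76 + 3 \left(-34\right)\right)\right)} = - \frac{1}{7 \left(267120 + 3 \left(-34\right) \left(-76 - 102\right)\right)} = - \frac{1}{7 \left(267120 + 3 \left(-34\right) \left(-178\right)\right)} = - \frac{1}{7 \left(267120 + 18156\right)} = - \frac{1}{7 \cdot 285276} = \left(- \frac{1}{7}\right) \frac{1}{285276} = - \frac{1}{1996932} \approx -5.0077 \cdot 10^{-7}$)
$z - B{\left(-104 \right)} = - \frac{1}{1996932} - -2 = - \frac{1}{1996932} + 2 = \frac{3993863}{1996932}$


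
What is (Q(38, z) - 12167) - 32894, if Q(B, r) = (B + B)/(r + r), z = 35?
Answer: -1577097/35 ≈ -45060.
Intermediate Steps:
Q(B, r) = B/r (Q(B, r) = (2*B)/((2*r)) = (2*B)*(1/(2*r)) = B/r)
(Q(38, z) - 12167) - 32894 = (38/35 - 12167) - 32894 = -425807/35 - 32894 = -1577097/35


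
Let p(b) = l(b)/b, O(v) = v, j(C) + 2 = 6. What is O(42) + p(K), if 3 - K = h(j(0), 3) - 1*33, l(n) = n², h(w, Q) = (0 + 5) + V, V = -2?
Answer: 75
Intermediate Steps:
j(C) = 4 (j(C) = -2 + 6 = 4)
h(w, Q) = 3 (h(w, Q) = (0 + 5) - 2 = 5 - 2 = 3)
K = 33 (K = 3 - (3 - 1*33) = 3 - (3 - 33) = 3 - 1*(-30) = 3 + 30 = 33)
p(b) = b (p(b) = b²/b = b)
O(42) + p(K) = 42 + 33 = 75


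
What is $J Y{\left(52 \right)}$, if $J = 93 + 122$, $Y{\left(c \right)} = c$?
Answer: $11180$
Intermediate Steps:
$J = 215$
$J Y{\left(52 \right)} = 215 \cdot 52 = 11180$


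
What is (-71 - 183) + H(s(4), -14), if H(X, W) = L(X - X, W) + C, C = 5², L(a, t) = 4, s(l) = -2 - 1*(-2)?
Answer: -225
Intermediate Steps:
s(l) = 0 (s(l) = -2 + 2 = 0)
C = 25
H(X, W) = 29 (H(X, W) = 4 + 25 = 29)
(-71 - 183) + H(s(4), -14) = (-71 - 183) + 29 = -254 + 29 = -225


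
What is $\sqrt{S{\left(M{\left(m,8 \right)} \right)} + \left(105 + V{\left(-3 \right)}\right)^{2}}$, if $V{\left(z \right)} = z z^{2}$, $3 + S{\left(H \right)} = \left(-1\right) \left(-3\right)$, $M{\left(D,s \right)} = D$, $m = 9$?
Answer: $78$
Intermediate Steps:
$S{\left(H \right)} = 0$ ($S{\left(H \right)} = -3 - -3 = -3 + 3 = 0$)
$V{\left(z \right)} = z^{3}$
$\sqrt{S{\left(M{\left(m,8 \right)} \right)} + \left(105 + V{\left(-3 \right)}\right)^{2}} = \sqrt{0 + \left(105 + \left(-3\right)^{3}\right)^{2}} = \sqrt{0 + \left(105 - 27\right)^{2}} = \sqrt{0 + 78^{2}} = \sqrt{0 + 6084} = \sqrt{6084} = 78$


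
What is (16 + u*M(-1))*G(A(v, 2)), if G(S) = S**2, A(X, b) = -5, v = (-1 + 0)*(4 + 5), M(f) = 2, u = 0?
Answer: 400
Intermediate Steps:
v = -9 (v = -1*9 = -9)
(16 + u*M(-1))*G(A(v, 2)) = (16 + 0*2)*(-5)**2 = (16 + 0)*25 = 16*25 = 400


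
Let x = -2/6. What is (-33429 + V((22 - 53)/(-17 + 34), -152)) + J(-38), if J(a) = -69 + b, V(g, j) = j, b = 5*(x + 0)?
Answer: -100955/3 ≈ -33652.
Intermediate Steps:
x = -1/3 (x = -2*1/6 = -1/3 ≈ -0.33333)
b = -5/3 (b = 5*(-1/3 + 0) = 5*(-1/3) = -5/3 ≈ -1.6667)
J(a) = -212/3 (J(a) = -69 - 5/3 = -212/3)
(-33429 + V((22 - 53)/(-17 + 34), -152)) + J(-38) = (-33429 - 152) - 212/3 = -33581 - 212/3 = -100955/3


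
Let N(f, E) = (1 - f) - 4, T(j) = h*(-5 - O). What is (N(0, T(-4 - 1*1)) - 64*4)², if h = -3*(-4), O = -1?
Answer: 67081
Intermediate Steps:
h = 12
T(j) = -48 (T(j) = 12*(-5 - 1*(-1)) = 12*(-5 + 1) = 12*(-4) = -48)
N(f, E) = -3 - f
(N(0, T(-4 - 1*1)) - 64*4)² = ((-3 - 1*0) - 64*4)² = ((-3 + 0) - 256)² = (-3 - 256)² = (-259)² = 67081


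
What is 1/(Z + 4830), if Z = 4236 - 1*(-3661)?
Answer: 1/12727 ≈ 7.8573e-5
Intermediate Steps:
Z = 7897 (Z = 4236 + 3661 = 7897)
1/(Z + 4830) = 1/(7897 + 4830) = 1/12727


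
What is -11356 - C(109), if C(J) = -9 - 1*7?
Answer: -11340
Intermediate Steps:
C(J) = -16 (C(J) = -9 - 7 = -16)
-11356 - C(109) = -11356 - 1*(-16) = -11356 + 16 = -11340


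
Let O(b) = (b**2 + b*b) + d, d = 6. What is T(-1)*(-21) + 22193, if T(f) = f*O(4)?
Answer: 22991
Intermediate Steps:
O(b) = 6 + 2*b**2 (O(b) = (b**2 + b*b) + 6 = (b**2 + b**2) + 6 = 2*b**2 + 6 = 6 + 2*b**2)
T(f) = 38*f (T(f) = f*(6 + 2*4**2) = f*(6 + 2*16) = f*(6 + 32) = f*38 = 38*f)
T(-1)*(-21) + 22193 = (38*(-1))*(-21) + 22193 = -38*(-21) + 22193 = 798 + 22193 = 22991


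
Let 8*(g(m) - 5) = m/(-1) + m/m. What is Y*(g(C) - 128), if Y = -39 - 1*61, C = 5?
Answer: 12350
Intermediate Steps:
g(m) = 41/8 - m/8 (g(m) = 5 + (m/(-1) + m/m)/8 = 5 + (m*(-1) + 1)/8 = 5 + (-m + 1)/8 = 5 + (1 - m)/8 = 5 + (⅛ - m/8) = 41/8 - m/8)
Y = -100 (Y = -39 - 61 = -100)
Y*(g(C) - 128) = -100*((41/8 - ⅛*5) - 128) = -100*((41/8 - 5/8) - 128) = -100*(9/2 - 128) = -100*(-247/2) = 12350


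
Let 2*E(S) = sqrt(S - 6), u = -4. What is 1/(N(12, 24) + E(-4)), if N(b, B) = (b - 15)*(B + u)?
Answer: -24/1441 - I*sqrt(10)/7205 ≈ -0.016655 - 0.0004389*I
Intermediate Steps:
E(S) = sqrt(-6 + S)/2 (E(S) = sqrt(S - 6)/2 = sqrt(-6 + S)/2)
N(b, B) = (-15 + b)*(-4 + B) (N(b, B) = (b - 15)*(B - 4) = (-15 + b)*(-4 + B))
1/(N(12, 24) + E(-4)) = 1/((60 - 15*24 - 4*12 + 24*12) + sqrt(-6 - 4)/2) = 1/((60 - 360 - 48 + 288) + sqrt(-10)/2) = 1/(-60 + (I*sqrt(10))/2) = 1/(-60 + I*sqrt(10)/2)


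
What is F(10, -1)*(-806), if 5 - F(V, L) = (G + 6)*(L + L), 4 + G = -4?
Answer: -806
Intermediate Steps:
G = -8 (G = -4 - 4 = -8)
F(V, L) = 5 + 4*L (F(V, L) = 5 - (-8 + 6)*(L + L) = 5 - (-2)*2*L = 5 - (-4)*L = 5 + 4*L)
F(10, -1)*(-806) = (5 + 4*(-1))*(-806) = (5 - 4)*(-806) = 1*(-806) = -806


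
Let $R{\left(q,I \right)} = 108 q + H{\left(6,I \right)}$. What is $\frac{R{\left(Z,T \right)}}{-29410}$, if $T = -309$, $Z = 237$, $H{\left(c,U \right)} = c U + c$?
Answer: $- \frac{11874}{14705} \approx -0.80748$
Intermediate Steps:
$H{\left(c,U \right)} = c + U c$ ($H{\left(c,U \right)} = U c + c = c + U c$)
$R{\left(q,I \right)} = 6 + 6 I + 108 q$ ($R{\left(q,I \right)} = 108 q + 6 \left(1 + I\right) = 108 q + \left(6 + 6 I\right) = 6 + 6 I + 108 q$)
$\frac{R{\left(Z,T \right)}}{-29410} = \frac{6 + 6 \left(-309\right) + 108 \cdot 237}{-29410} = \left(6 - 1854 + 25596\right) \left(- \frac{1}{29410}\right) = 23748 \left(- \frac{1}{29410}\right) = - \frac{11874}{14705}$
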